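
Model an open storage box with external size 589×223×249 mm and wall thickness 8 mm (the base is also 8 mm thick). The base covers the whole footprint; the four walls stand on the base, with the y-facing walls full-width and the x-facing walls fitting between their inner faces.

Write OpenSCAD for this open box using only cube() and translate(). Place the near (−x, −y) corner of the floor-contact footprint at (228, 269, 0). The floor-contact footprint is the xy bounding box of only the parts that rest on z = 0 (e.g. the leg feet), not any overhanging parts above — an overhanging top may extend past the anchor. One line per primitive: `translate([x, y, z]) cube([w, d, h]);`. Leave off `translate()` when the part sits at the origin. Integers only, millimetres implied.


translate([228, 269, 0]) cube([589, 223, 8]);
translate([228, 269, 8]) cube([589, 8, 241]);
translate([228, 484, 8]) cube([589, 8, 241]);
translate([228, 277, 8]) cube([8, 207, 241]);
translate([809, 277, 8]) cube([8, 207, 241]);


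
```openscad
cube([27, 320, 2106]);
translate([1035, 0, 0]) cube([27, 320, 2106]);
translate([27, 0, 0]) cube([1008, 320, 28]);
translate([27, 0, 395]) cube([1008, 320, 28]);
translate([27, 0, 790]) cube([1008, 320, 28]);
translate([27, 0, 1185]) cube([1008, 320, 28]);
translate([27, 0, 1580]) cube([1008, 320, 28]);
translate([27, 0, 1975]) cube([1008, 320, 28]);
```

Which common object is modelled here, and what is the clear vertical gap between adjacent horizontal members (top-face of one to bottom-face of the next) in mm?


A bookshelf. The clear shelf gap is 367 mm.

Two tall side panels with 6 horizontal boards between them — a bookshelf. The first two shelf undersides are at z = 0 and z = 395; with shelf thickness 28, the clear gap is 395 − 0 − 28 = 367 mm.


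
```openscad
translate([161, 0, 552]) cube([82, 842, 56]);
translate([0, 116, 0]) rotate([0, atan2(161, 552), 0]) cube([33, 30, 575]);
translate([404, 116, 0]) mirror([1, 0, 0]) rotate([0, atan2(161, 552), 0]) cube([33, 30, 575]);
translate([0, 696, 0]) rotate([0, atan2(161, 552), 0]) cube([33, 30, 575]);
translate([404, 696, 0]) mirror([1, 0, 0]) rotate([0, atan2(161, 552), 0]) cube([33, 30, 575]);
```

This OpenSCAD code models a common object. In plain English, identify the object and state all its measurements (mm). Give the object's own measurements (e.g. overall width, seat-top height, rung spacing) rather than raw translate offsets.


A sawhorse. A 82×842×56 mm beam (x, y, z) sits on two A-frame leg pairs. Each pair is two raked legs of 33×30 mm section (30 mm along y) splaying symmetrically in x. Each leg rises 552 mm vertically over 161 mm of horizontal reach and is 575 mm long along its own axis. Every leg's outer bottom edge rests on the floor and its outer top edge meets a bottom edge of the beam — the left legs (tilting toward +x) meet the beam's −x bottom edge, the right legs (their mirror images, tilting toward −x) meet its +x bottom edge — so the leg tops tuck under the beam, the beam's underside is 552 mm above the floor, and the feet are 404 mm apart outside-to-outside with the beam centred between them. The two leg pairs are set in 116 mm from either end of the beam.


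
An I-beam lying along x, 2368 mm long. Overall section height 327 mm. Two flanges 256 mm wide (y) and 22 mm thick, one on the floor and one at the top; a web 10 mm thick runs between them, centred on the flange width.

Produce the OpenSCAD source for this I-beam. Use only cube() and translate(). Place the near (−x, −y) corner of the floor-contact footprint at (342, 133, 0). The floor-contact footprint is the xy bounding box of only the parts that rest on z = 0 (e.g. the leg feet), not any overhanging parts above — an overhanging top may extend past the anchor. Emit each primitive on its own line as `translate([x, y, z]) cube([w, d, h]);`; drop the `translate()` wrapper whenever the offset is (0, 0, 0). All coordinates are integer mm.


translate([342, 133, 0]) cube([2368, 256, 22]);
translate([342, 256, 22]) cube([2368, 10, 283]);
translate([342, 133, 305]) cube([2368, 256, 22]);


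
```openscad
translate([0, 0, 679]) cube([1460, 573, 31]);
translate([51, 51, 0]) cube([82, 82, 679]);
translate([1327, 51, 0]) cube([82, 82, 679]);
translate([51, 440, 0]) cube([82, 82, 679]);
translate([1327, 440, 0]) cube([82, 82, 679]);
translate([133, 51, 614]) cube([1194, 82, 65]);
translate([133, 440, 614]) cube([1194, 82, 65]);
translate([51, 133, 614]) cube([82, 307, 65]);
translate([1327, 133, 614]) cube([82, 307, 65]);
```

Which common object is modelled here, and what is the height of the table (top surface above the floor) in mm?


A table. The table height is 710 mm.

A 1460×573×31 slab sits at z = 679 on four 82 mm square posts — a table. The top surface is at 679 + 31 = 710 mm.


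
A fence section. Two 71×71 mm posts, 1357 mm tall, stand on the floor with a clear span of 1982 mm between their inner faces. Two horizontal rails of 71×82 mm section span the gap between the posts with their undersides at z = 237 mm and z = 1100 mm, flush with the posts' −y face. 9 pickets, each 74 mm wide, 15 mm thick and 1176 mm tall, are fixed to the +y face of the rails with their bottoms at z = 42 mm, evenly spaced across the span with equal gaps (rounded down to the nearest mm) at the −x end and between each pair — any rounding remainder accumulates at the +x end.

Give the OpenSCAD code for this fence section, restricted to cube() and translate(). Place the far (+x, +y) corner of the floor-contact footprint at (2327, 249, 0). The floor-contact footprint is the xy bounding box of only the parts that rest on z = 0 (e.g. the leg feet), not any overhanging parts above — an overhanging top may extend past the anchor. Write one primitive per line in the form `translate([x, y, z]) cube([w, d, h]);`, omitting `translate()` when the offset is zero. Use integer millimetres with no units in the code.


translate([203, 178, 0]) cube([71, 71, 1357]);
translate([2256, 178, 0]) cube([71, 71, 1357]);
translate([274, 178, 237]) cube([1982, 71, 82]);
translate([274, 178, 1100]) cube([1982, 71, 82]);
translate([405, 249, 42]) cube([74, 15, 1176]);
translate([610, 249, 42]) cube([74, 15, 1176]);
translate([815, 249, 42]) cube([74, 15, 1176]);
translate([1020, 249, 42]) cube([74, 15, 1176]);
translate([1225, 249, 42]) cube([74, 15, 1176]);
translate([1430, 249, 42]) cube([74, 15, 1176]);
translate([1635, 249, 42]) cube([74, 15, 1176]);
translate([1840, 249, 42]) cube([74, 15, 1176]);
translate([2045, 249, 42]) cube([74, 15, 1176]);


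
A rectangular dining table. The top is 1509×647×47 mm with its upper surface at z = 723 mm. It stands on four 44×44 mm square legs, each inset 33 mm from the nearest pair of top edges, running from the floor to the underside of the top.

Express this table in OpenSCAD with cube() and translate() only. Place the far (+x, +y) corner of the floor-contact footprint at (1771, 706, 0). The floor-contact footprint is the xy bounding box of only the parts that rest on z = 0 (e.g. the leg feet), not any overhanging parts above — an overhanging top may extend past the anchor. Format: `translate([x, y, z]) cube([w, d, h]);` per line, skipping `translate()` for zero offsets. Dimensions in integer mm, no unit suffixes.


translate([295, 92, 676]) cube([1509, 647, 47]);
translate([328, 125, 0]) cube([44, 44, 676]);
translate([1727, 125, 0]) cube([44, 44, 676]);
translate([328, 662, 0]) cube([44, 44, 676]);
translate([1727, 662, 0]) cube([44, 44, 676]);


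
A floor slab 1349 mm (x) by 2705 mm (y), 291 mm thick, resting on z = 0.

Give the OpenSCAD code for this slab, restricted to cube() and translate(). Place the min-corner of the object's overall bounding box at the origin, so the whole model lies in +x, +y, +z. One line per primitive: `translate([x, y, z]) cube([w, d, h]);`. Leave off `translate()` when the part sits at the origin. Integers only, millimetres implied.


cube([1349, 2705, 291]);


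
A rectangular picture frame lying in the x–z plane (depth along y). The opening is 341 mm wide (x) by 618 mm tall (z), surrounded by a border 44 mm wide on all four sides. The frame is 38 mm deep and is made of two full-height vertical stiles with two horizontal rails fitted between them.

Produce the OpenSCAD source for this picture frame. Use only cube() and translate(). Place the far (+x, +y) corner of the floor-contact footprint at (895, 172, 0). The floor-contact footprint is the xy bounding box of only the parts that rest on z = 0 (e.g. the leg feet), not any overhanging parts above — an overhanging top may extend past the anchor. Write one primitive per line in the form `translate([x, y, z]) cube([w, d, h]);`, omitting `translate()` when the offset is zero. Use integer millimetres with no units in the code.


translate([466, 134, 0]) cube([44, 38, 706]);
translate([851, 134, 0]) cube([44, 38, 706]);
translate([510, 134, 0]) cube([341, 38, 44]);
translate([510, 134, 662]) cube([341, 38, 44]);


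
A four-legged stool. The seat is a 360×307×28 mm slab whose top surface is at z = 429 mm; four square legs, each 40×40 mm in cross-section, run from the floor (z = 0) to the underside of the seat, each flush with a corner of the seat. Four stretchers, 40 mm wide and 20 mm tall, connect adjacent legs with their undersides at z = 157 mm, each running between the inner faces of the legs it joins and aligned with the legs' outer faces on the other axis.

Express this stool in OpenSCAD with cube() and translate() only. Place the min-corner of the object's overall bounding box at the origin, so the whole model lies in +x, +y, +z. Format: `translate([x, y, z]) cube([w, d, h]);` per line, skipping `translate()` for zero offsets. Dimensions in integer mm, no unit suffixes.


// leg_h = 429 - 28 = 401
// stretcher span = 360 - 2*40 = 280
translate([0, 0, 401]) cube([360, 307, 28]);
cube([40, 40, 401]);
translate([320, 0, 0]) cube([40, 40, 401]);
translate([0, 267, 0]) cube([40, 40, 401]);
translate([320, 267, 0]) cube([40, 40, 401]);
translate([40, 0, 157]) cube([280, 40, 20]);
translate([40, 267, 157]) cube([280, 40, 20]);
translate([0, 40, 157]) cube([40, 227, 20]);
translate([320, 40, 157]) cube([40, 227, 20]);


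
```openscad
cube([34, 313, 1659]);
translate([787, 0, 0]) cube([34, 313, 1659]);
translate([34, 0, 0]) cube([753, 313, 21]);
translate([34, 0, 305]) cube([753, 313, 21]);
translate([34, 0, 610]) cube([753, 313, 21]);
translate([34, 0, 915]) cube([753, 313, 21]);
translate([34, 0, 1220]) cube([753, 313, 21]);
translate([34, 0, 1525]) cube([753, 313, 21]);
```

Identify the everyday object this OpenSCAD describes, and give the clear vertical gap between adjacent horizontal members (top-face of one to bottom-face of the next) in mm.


A bookshelf. The clear shelf gap is 284 mm.

Two tall side panels with 6 horizontal boards between them — a bookshelf. The first two shelf undersides are at z = 0 and z = 305; with shelf thickness 21, the clear gap is 305 − 0 − 21 = 284 mm.


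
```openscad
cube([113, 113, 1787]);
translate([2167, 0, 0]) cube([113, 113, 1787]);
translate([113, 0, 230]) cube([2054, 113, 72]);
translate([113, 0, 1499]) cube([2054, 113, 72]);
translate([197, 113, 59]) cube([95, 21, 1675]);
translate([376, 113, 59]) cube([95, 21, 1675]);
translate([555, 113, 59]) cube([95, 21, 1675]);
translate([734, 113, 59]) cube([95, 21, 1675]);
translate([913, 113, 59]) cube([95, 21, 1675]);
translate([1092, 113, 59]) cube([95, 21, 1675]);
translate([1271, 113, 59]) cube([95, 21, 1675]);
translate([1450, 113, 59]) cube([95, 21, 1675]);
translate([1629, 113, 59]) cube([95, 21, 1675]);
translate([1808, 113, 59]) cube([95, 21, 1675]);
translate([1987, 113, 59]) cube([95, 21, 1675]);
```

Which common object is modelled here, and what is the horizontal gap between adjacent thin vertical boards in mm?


A fence section. The picket gap is 84 mm.

Two posts, two rails, 11 pickets — a fence section. Span 2054 mm holds 11 pickets of 95 mm with 12 equal gaps: ⌊(2054 − 11·95) / 12⌋ = 84 mm.


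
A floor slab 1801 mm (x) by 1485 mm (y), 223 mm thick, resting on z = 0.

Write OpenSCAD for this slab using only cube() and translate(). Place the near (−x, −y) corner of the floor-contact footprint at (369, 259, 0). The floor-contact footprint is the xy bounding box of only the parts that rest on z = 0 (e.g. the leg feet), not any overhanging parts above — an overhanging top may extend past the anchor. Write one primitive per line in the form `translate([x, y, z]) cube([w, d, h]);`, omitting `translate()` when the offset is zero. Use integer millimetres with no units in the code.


translate([369, 259, 0]) cube([1801, 1485, 223]);


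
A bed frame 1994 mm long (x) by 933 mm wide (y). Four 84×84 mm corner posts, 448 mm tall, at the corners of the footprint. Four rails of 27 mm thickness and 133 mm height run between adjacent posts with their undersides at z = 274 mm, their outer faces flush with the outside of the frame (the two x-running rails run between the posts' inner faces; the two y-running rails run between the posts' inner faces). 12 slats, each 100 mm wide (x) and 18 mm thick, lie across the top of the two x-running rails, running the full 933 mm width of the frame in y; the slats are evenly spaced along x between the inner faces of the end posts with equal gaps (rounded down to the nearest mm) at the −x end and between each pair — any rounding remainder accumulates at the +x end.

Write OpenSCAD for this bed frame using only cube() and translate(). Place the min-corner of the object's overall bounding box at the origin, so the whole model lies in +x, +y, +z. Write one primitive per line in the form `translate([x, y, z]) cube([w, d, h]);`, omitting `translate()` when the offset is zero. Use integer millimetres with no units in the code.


// slat z = rail_z + rail_h = 274 + 133 = 407
// slat gap = ⌊(1826 − 12·100) / 13⌋ = 48
cube([84, 84, 448]);
translate([0, 849, 0]) cube([84, 84, 448]);
translate([1910, 0, 0]) cube([84, 84, 448]);
translate([1910, 849, 0]) cube([84, 84, 448]);
translate([84, 0, 274]) cube([1826, 27, 133]);
translate([84, 906, 274]) cube([1826, 27, 133]);
translate([0, 84, 274]) cube([27, 765, 133]);
translate([1967, 84, 274]) cube([27, 765, 133]);
translate([132, 0, 407]) cube([100, 933, 18]);
translate([280, 0, 407]) cube([100, 933, 18]);
translate([428, 0, 407]) cube([100, 933, 18]);
translate([576, 0, 407]) cube([100, 933, 18]);
translate([724, 0, 407]) cube([100, 933, 18]);
translate([872, 0, 407]) cube([100, 933, 18]);
translate([1020, 0, 407]) cube([100, 933, 18]);
translate([1168, 0, 407]) cube([100, 933, 18]);
translate([1316, 0, 407]) cube([100, 933, 18]);
translate([1464, 0, 407]) cube([100, 933, 18]);
translate([1612, 0, 407]) cube([100, 933, 18]);
translate([1760, 0, 407]) cube([100, 933, 18]);


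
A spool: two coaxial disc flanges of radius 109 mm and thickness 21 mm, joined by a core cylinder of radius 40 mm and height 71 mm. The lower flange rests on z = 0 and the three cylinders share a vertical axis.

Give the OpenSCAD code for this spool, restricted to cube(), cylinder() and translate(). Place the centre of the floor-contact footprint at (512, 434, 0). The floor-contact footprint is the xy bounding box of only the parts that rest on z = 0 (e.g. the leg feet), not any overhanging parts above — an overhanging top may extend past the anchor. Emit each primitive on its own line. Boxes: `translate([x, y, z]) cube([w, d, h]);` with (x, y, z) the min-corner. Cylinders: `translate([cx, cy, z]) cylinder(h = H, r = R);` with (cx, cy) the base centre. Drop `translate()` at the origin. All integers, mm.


translate([512, 434, 0]) cylinder(h = 21, r = 109);
translate([512, 434, 21]) cylinder(h = 71, r = 40);
translate([512, 434, 92]) cylinder(h = 21, r = 109);


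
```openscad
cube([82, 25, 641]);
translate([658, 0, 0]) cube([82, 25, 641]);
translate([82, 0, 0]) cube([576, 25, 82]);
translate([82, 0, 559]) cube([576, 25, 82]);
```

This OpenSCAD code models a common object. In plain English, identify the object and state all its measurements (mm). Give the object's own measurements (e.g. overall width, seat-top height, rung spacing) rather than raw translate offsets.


A rectangular picture frame lying in the x–z plane (depth along y). The opening is 576 mm wide (x) by 477 mm tall (z), surrounded by a border 82 mm wide on all four sides. The frame is 25 mm deep and is made of two full-height vertical stiles with two horizontal rails fitted between them.


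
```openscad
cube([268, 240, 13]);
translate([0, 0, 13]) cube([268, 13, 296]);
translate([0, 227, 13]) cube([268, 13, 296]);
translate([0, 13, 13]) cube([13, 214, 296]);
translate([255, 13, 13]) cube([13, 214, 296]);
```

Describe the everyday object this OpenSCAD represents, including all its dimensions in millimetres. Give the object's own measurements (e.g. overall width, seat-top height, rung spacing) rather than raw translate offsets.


An open-topped rectangular box: outside dimensions 268×240×309 mm, with a uniform wall and base thickness of 13 mm. The base is a full 268×240 slab on the floor; four walls sit on top of the base. The front and back walls (the −y and +y sides) span the full width; the two side walls fit between them.


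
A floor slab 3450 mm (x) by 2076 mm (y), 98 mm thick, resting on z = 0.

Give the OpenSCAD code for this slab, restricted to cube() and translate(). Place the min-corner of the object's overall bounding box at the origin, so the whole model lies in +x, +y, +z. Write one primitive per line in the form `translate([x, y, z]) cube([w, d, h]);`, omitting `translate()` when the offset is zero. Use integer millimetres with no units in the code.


cube([3450, 2076, 98]);


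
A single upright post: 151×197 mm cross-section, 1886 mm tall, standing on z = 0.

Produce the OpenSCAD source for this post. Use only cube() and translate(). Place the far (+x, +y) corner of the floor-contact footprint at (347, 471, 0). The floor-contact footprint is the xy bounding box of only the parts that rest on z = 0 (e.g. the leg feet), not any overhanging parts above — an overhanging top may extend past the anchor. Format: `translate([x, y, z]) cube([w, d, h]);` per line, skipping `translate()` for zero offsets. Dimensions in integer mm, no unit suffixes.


translate([196, 274, 0]) cube([151, 197, 1886]);


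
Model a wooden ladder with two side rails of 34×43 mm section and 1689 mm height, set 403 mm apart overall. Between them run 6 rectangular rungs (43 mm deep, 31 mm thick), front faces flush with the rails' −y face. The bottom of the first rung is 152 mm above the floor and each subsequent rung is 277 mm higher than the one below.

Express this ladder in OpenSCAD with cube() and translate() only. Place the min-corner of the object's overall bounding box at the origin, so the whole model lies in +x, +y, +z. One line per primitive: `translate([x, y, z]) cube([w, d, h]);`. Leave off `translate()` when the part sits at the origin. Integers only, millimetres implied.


cube([34, 43, 1689]);
translate([369, 0, 0]) cube([34, 43, 1689]);
translate([34, 0, 152]) cube([335, 43, 31]);
translate([34, 0, 429]) cube([335, 43, 31]);
translate([34, 0, 706]) cube([335, 43, 31]);
translate([34, 0, 983]) cube([335, 43, 31]);
translate([34, 0, 1260]) cube([335, 43, 31]);
translate([34, 0, 1537]) cube([335, 43, 31]);


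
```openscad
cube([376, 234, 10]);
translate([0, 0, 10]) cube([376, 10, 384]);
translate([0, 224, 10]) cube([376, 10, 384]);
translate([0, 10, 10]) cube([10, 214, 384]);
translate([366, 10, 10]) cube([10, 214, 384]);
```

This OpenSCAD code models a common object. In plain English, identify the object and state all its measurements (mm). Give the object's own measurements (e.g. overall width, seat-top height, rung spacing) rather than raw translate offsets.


An open-topped rectangular box: outside dimensions 376×234×394 mm, with a uniform wall and base thickness of 10 mm. The base is a full 376×234 slab on the floor; four walls sit on top of the base. The front and back walls (the −y and +y sides) span the full width; the two side walls fit between them.


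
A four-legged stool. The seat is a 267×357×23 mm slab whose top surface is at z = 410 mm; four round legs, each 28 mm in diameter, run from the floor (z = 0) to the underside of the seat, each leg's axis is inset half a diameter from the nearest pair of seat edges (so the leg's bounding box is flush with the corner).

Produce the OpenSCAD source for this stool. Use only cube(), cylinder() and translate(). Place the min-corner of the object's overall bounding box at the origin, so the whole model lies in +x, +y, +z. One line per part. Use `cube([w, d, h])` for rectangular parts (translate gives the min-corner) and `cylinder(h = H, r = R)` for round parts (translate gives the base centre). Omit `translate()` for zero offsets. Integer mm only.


// leg_h = 410 - 23 = 387
translate([0, 0, 387]) cube([267, 357, 23]);
translate([14, 14, 0]) cylinder(h = 387, r = 14);
translate([253, 14, 0]) cylinder(h = 387, r = 14);
translate([14, 343, 0]) cylinder(h = 387, r = 14);
translate([253, 343, 0]) cylinder(h = 387, r = 14);


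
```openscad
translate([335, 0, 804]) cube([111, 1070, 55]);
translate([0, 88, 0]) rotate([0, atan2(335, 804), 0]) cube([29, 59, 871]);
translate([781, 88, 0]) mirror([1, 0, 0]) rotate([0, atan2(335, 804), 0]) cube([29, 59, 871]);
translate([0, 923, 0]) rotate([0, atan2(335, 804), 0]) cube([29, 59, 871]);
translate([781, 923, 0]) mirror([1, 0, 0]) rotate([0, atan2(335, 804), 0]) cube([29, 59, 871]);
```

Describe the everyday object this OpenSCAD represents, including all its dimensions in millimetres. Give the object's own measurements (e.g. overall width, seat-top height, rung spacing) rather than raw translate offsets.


A sawhorse. A 111×1070×55 mm beam (x, y, z) sits on two A-frame leg pairs. Each pair is two raked legs of 29×59 mm section (59 mm along y) splaying symmetrically in x. Each leg rises 804 mm vertically over 335 mm of horizontal reach and is 871 mm long along its own axis. Every leg's outer bottom edge rests on the floor and its outer top edge meets a bottom edge of the beam — the left legs (tilting toward +x) meet the beam's −x bottom edge, the right legs (their mirror images, tilting toward −x) meet its +x bottom edge — so the leg tops tuck under the beam, the beam's underside is 804 mm above the floor, and the feet are 781 mm apart outside-to-outside with the beam centred between them. The two leg pairs are set in 88 mm from either end of the beam.


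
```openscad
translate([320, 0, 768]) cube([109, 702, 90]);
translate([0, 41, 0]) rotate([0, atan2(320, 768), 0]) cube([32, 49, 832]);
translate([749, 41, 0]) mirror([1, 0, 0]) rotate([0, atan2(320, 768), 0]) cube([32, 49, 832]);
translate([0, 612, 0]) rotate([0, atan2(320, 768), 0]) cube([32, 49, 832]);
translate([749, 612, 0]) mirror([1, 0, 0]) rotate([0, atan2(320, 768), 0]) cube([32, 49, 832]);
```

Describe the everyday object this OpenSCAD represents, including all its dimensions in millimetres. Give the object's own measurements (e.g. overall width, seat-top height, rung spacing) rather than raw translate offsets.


A sawhorse. A 109×702×90 mm beam (x, y, z) sits on two A-frame leg pairs. Each pair is two raked legs of 32×49 mm section (49 mm along y) splaying symmetrically in x. Each leg rises 768 mm vertically over 320 mm of horizontal reach and is 832 mm long along its own axis. Every leg's outer bottom edge rests on the floor and its outer top edge meets a bottom edge of the beam — the left legs (tilting toward +x) meet the beam's −x bottom edge, the right legs (their mirror images, tilting toward −x) meet its +x bottom edge — so the leg tops tuck under the beam, the beam's underside is 768 mm above the floor, and the feet are 749 mm apart outside-to-outside with the beam centred between them. The two leg pairs are set in 41 mm from either end of the beam.


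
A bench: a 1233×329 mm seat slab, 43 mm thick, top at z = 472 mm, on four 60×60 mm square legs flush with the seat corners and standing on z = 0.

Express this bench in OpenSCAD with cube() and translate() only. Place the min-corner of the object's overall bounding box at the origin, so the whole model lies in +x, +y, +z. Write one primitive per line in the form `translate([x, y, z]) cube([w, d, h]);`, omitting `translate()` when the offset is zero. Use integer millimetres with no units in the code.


translate([0, 0, 429]) cube([1233, 329, 43]);
cube([60, 60, 429]);
translate([0, 269, 0]) cube([60, 60, 429]);
translate([1173, 0, 0]) cube([60, 60, 429]);
translate([1173, 269, 0]) cube([60, 60, 429]);


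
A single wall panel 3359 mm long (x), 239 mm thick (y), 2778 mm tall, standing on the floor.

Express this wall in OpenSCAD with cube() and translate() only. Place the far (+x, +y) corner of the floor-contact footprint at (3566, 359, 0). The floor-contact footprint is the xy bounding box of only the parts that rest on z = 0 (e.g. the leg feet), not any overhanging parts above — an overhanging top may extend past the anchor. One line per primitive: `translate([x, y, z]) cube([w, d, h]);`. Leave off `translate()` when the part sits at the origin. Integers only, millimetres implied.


translate([207, 120, 0]) cube([3359, 239, 2778]);


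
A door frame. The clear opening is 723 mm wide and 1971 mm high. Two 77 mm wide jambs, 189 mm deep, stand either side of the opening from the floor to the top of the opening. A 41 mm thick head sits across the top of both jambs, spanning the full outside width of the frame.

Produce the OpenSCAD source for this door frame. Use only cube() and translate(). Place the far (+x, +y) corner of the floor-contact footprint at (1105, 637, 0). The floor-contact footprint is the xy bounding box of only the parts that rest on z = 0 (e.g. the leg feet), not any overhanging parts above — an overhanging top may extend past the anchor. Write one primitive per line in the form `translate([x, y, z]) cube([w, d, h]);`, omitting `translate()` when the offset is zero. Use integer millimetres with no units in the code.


translate([228, 448, 0]) cube([77, 189, 1971]);
translate([1028, 448, 0]) cube([77, 189, 1971]);
translate([228, 448, 1971]) cube([877, 189, 41]);


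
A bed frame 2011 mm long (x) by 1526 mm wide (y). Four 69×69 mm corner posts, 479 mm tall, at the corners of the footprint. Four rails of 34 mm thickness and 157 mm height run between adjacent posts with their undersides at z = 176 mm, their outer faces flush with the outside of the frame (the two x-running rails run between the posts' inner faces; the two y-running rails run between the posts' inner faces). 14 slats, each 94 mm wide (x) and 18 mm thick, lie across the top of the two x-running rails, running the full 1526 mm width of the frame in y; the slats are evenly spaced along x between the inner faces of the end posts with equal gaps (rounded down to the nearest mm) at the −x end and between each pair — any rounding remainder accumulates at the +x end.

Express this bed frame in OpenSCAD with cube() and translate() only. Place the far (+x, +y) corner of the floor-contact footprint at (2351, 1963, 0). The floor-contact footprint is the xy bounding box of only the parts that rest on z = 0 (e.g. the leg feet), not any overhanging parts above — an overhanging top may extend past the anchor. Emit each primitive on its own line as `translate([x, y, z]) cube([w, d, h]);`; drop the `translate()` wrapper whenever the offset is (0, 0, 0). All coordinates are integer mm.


translate([340, 437, 0]) cube([69, 69, 479]);
translate([340, 1894, 0]) cube([69, 69, 479]);
translate([2282, 437, 0]) cube([69, 69, 479]);
translate([2282, 1894, 0]) cube([69, 69, 479]);
translate([409, 437, 176]) cube([1873, 34, 157]);
translate([409, 1929, 176]) cube([1873, 34, 157]);
translate([340, 506, 176]) cube([34, 1388, 157]);
translate([2317, 506, 176]) cube([34, 1388, 157]);
translate([446, 437, 333]) cube([94, 1526, 18]);
translate([577, 437, 333]) cube([94, 1526, 18]);
translate([708, 437, 333]) cube([94, 1526, 18]);
translate([839, 437, 333]) cube([94, 1526, 18]);
translate([970, 437, 333]) cube([94, 1526, 18]);
translate([1101, 437, 333]) cube([94, 1526, 18]);
translate([1232, 437, 333]) cube([94, 1526, 18]);
translate([1363, 437, 333]) cube([94, 1526, 18]);
translate([1494, 437, 333]) cube([94, 1526, 18]);
translate([1625, 437, 333]) cube([94, 1526, 18]);
translate([1756, 437, 333]) cube([94, 1526, 18]);
translate([1887, 437, 333]) cube([94, 1526, 18]);
translate([2018, 437, 333]) cube([94, 1526, 18]);
translate([2149, 437, 333]) cube([94, 1526, 18]);


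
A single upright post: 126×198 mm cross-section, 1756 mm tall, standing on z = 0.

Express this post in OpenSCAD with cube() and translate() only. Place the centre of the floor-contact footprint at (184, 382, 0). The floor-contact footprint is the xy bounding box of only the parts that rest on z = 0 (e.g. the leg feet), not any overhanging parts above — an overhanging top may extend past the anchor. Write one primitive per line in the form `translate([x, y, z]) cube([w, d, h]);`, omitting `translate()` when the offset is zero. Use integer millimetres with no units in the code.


translate([121, 283, 0]) cube([126, 198, 1756]);


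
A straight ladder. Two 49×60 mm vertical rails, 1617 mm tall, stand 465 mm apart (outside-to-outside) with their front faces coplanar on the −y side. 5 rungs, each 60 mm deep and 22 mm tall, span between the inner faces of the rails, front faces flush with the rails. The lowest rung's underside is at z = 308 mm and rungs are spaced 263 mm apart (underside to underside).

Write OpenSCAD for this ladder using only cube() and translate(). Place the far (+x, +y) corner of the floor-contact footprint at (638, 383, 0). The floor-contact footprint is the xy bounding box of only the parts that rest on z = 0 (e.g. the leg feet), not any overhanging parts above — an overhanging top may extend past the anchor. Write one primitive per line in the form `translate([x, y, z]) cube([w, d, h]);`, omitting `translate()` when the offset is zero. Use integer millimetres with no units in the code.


translate([173, 323, 0]) cube([49, 60, 1617]);
translate([589, 323, 0]) cube([49, 60, 1617]);
translate([222, 323, 308]) cube([367, 60, 22]);
translate([222, 323, 571]) cube([367, 60, 22]);
translate([222, 323, 834]) cube([367, 60, 22]);
translate([222, 323, 1097]) cube([367, 60, 22]);
translate([222, 323, 1360]) cube([367, 60, 22]);


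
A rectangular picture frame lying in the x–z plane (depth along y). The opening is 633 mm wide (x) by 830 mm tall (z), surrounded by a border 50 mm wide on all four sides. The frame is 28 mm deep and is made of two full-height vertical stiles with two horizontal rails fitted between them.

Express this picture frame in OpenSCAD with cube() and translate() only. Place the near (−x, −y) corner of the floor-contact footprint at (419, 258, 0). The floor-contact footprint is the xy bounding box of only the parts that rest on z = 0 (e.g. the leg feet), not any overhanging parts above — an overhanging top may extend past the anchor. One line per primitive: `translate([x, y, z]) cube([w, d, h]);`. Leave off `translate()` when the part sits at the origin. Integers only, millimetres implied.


translate([419, 258, 0]) cube([50, 28, 930]);
translate([1102, 258, 0]) cube([50, 28, 930]);
translate([469, 258, 0]) cube([633, 28, 50]);
translate([469, 258, 880]) cube([633, 28, 50]);


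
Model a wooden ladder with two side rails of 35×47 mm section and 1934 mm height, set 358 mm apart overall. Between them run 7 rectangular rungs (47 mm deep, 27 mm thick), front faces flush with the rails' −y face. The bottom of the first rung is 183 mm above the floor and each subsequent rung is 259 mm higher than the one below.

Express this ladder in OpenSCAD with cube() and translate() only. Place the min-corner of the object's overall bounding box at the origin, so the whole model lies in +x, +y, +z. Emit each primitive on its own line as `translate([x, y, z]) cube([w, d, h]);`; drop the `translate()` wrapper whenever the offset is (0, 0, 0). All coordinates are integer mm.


cube([35, 47, 1934]);
translate([323, 0, 0]) cube([35, 47, 1934]);
translate([35, 0, 183]) cube([288, 47, 27]);
translate([35, 0, 442]) cube([288, 47, 27]);
translate([35, 0, 701]) cube([288, 47, 27]);
translate([35, 0, 960]) cube([288, 47, 27]);
translate([35, 0, 1219]) cube([288, 47, 27]);
translate([35, 0, 1478]) cube([288, 47, 27]);
translate([35, 0, 1737]) cube([288, 47, 27]);


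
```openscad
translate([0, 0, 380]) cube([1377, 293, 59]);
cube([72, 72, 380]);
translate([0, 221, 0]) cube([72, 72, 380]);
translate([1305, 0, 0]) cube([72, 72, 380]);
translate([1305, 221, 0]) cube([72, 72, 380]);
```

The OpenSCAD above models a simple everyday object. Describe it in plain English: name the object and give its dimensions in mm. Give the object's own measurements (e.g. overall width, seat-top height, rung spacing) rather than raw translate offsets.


A long wooden bench with a 1377 mm (x) × 293 mm (y) seat, 59 mm thick, its top surface 439 mm above the floor. Four 72 mm square legs at the seat corners, flush with the edges, run from z = 0 to the seat underside.


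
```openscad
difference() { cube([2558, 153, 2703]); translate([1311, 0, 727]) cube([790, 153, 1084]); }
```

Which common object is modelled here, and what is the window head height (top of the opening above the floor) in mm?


A wall with a window opening. The window head height is 1811 mm.

A wall with a rectangular opening subtracted — a window. Sill at z = 727, opening 1084 mm tall, so the head is at 727 + 1084 = 1811 mm.


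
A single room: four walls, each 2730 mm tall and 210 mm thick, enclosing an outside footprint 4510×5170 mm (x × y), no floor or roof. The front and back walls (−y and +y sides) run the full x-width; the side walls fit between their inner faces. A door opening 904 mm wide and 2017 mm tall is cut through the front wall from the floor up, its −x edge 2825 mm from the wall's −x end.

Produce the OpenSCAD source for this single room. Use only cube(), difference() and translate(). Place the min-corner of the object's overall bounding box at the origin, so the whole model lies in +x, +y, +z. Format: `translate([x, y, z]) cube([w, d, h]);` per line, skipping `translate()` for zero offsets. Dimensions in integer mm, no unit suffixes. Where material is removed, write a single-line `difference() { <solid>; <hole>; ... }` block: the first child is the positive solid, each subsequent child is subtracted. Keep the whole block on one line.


difference() { cube([4510, 210, 2730]); translate([2825, 0, 0]) cube([904, 210, 2017]); }
translate([0, 4960, 0]) cube([4510, 210, 2730]);
translate([0, 210, 0]) cube([210, 4750, 2730]);
translate([4300, 210, 0]) cube([210, 4750, 2730]);


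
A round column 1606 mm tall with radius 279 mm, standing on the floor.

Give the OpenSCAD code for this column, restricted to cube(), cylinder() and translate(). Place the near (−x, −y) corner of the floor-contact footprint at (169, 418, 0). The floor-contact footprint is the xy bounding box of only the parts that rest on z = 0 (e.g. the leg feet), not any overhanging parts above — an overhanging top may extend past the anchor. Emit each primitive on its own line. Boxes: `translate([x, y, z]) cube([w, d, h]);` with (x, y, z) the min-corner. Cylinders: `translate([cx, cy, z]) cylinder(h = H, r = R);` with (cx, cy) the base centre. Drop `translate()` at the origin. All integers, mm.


translate([448, 697, 0]) cylinder(h = 1606, r = 279);


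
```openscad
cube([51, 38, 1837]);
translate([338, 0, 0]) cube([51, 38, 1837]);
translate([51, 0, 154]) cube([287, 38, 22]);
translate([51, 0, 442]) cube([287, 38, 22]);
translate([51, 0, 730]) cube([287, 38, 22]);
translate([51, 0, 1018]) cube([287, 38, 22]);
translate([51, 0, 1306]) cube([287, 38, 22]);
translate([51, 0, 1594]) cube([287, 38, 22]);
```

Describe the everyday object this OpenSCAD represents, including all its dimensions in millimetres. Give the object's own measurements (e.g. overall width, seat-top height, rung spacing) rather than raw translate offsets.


A straight ladder. Two 51×38 mm vertical rails, 1837 mm tall, stand 389 mm apart (outside-to-outside) with their front faces coplanar on the −y side. 6 rungs, each 38 mm deep and 22 mm tall, span between the inner faces of the rails, front faces flush with the rails. The lowest rung's underside is at z = 154 mm and rungs are spaced 288 mm apart (underside to underside).


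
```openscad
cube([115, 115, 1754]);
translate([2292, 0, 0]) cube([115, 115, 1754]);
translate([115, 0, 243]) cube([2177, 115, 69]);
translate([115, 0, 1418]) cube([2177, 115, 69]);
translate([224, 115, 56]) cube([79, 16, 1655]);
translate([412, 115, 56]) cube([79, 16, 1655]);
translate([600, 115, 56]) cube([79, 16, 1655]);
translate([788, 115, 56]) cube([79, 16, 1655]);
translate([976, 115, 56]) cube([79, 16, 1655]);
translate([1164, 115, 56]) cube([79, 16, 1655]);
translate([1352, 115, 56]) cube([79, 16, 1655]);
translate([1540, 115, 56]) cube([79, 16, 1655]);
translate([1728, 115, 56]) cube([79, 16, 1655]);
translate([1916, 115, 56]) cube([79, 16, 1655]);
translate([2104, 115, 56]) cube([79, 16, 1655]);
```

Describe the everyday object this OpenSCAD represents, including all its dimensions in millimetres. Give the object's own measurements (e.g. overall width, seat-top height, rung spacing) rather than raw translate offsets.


A fence section. Two 115×115 mm posts, 1754 mm tall, stand on the floor with a clear span of 2177 mm between their inner faces. Two horizontal rails of 115×69 mm section span the gap between the posts with their undersides at z = 243 mm and z = 1418 mm, flush with the posts' −y face. 11 pickets, each 79 mm wide, 16 mm thick and 1655 mm tall, are fixed to the +y face of the rails with their bottoms at z = 56 mm, spaced across the span with a 109 mm gap after the −x post and between neighbouring pickets and before the +x post.


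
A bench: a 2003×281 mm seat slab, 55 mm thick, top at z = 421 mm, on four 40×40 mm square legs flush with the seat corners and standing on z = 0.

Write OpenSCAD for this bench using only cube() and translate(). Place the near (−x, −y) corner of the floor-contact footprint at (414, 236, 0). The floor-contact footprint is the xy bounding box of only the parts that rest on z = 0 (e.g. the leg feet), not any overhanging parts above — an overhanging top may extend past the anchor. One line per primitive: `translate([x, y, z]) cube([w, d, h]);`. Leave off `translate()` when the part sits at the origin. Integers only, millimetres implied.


translate([414, 236, 366]) cube([2003, 281, 55]);
translate([414, 236, 0]) cube([40, 40, 366]);
translate([414, 477, 0]) cube([40, 40, 366]);
translate([2377, 236, 0]) cube([40, 40, 366]);
translate([2377, 477, 0]) cube([40, 40, 366]);


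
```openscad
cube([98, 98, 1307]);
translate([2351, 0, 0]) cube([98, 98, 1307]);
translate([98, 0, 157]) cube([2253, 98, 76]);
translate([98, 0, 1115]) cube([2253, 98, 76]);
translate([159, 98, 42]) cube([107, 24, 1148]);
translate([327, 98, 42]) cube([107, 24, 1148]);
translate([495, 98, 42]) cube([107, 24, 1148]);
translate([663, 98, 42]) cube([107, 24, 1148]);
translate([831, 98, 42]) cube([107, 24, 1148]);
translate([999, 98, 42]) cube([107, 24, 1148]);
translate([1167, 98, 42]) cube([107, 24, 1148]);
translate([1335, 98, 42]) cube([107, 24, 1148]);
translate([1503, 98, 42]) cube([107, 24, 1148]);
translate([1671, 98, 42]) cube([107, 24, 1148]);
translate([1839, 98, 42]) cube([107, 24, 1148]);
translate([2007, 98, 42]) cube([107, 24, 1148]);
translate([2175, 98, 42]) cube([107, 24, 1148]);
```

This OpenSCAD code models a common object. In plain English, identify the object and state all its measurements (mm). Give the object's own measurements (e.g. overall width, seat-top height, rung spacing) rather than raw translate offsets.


A fence section. Two 98×98 mm posts, 1307 mm tall, stand on the floor with a clear span of 2253 mm between their inner faces. Two horizontal rails of 98×76 mm section span the gap between the posts with their undersides at z = 157 mm and z = 1115 mm, flush with the posts' −y face. 13 pickets, each 107 mm wide, 24 mm thick and 1148 mm tall, are fixed to the +y face of the rails with their bottoms at z = 42 mm, spaced across the span with a 61 mm gap after the −x post and between neighbouring pickets, with 69 mm left before the +x post.
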